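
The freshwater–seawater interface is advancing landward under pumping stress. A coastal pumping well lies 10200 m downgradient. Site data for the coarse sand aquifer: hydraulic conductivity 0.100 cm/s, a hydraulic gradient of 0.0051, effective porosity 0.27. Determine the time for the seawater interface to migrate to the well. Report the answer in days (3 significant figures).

6250 days

K = 0.100 cm/s × 864 = 86.40 m/d
q = Ki = 86.40 × 0.0051 = 0.4406 m/d
v = Ki/n = 86.40·0.0051/0.27 = 1.632 m/d
t = L / v = 10200 / 1.632 = 6250 d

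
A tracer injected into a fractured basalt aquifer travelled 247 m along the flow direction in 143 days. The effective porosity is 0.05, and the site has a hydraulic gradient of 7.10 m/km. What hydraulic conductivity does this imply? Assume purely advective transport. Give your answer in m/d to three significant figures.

v = L / t = 247 / 143 = 1.727 m/d
K = v · n / i = 1.727 × 0.05 / 0.0071 = 12.2 m/d

12.2 m/d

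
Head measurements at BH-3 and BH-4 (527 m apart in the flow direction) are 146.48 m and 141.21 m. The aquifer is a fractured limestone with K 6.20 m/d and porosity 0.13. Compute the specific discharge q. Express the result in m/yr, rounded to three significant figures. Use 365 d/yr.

22.6 m/yr

Hydraulic gradient i = (146.48 − 141.21) / 527 = 5.27 / 527 = 0.01000
q = Ki = 6.20 × 0.01000 = 0.06200 m/d
   = 0.06200 × 365 = 22.6 m/yr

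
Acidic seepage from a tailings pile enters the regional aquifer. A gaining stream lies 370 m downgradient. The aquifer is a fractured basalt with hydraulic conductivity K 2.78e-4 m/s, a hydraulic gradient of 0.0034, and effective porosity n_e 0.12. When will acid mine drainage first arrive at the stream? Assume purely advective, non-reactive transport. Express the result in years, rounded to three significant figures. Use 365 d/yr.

K = 2.78e-4 m/s × 86400 s/d = 24.02 m/d
q = Ki = 24.02 × 0.0034 = 0.08167 m/d
v = Ki/n = 24.02·0.0034/0.12 = 0.6805 m/d
t = L / v = 370 / 0.6805 = 543.7 d
   = 543.7 / 365 = 1.49 yr

1.49 years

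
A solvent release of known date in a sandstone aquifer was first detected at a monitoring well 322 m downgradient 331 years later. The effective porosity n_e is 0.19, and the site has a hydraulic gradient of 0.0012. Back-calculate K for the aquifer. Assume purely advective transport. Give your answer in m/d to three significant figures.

0.422 m/d

t = 331 years = 120800 d
v = L / t = 322 / 120800 = 0.002665 m/d
K = v · n / i = 0.002665 × 0.19 / 0.0012 = 0.422 m/d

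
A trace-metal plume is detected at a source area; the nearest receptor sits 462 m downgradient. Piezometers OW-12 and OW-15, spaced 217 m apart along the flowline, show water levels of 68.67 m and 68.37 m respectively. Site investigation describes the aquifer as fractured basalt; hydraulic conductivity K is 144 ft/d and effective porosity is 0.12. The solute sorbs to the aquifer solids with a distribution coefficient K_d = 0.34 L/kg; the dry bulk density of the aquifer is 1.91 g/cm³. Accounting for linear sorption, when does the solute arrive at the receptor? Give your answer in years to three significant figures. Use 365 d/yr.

16.0 years

Hydraulic gradient i = (68.67 − 68.37) / 217 = 0.30 / 217 = 0.001382
K = 144 ft/d × 0.3048 = 43.89 m/d
Darcy flux q = K·i = 43.89 × 0.001382 = 0.06068 m/d
Seepage velocity v = q / n = 0.06068 / 0.12 = 0.5057 m/d
Retardation R = 1 + ρ_b·K_d/n = 1 + 1.91×0.34/0.12 = 6.412
Contaminant velocity v_c = v/R = 0.5057/6.412 = 0.07887 m/d
t = L/v_c = 462/0.07887 = 5858 d
   = 5858/365 = 16.0 yr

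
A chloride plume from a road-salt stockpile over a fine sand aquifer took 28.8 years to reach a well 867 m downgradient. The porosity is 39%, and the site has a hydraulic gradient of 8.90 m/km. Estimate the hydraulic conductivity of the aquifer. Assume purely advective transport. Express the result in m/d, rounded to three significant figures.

3.61 m/d

t = 28.8 years = 10510 d
v = L / t = 867 / 10510 = 0.08248 m/d
K = v · n / i = 0.08248 × 0.39 / 0.0089 = 3.61 m/d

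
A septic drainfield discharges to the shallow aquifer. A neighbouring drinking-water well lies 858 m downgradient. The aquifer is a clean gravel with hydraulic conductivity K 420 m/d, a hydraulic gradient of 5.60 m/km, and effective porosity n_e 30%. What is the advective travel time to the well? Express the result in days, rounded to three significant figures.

Darcy flux q = K·i = 420 × 0.0056 = 2.352 m/d
v_s = q/n_e = 2.352/0.30 = 7.840 m/d
t = L / v = 858 / 7.840 = 109.4 d

109 days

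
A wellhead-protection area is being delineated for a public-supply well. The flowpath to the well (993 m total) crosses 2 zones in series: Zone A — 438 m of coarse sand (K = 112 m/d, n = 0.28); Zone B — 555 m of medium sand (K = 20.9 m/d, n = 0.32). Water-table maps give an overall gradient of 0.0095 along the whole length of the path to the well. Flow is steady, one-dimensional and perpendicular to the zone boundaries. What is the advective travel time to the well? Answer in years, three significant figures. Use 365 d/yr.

2.66 years

For zones in series the flux q is common to all zones; the equivalent conductivity is the harmonic (thickness-weighted) mean, K_eq = L_total / Σ(L_j/K_j).
Σ(L/K) = 438/112 + 555/20.9 = 3.911 + 26.56 = 30.47 d
K_eq = L_total / Σ(L/K) = 993 / 30.47 = 32.59 m/d
q = K_eq · i = 32.59 × 0.0095 = 0.3096 m/d (same in every zone)
Zone A: v = q/n = 0.3096/0.28 = 1.106 m/d → t_A = 438/1.106 = 396.1 d
Zone B: v = q/n = 0.3096/0.32 = 0.9676 m/d → t_B = 555/0.9676 = 573.6 d
Total t = 396.1 + 573.6 = 969.6 d
   = 969.6 / 365 = 2.66 yr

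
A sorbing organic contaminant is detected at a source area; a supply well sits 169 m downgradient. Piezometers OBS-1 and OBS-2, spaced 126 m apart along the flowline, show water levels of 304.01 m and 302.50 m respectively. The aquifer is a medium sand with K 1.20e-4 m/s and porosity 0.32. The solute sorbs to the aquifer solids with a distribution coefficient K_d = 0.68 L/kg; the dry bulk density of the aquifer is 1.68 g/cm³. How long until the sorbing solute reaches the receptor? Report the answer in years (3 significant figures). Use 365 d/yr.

5.45 years

Hydraulic gradient i = (304.01 − 302.50) / 126 = 1.51 / 126 = 0.01198
K = 1.20e-4 m/s × 86400 s/d = 10.37 m/d
q = Ki = 10.37 × 0.01198 = 0.1243 m/d
v_s = q/n_e = 0.1243/0.32 = 0.3883 m/d
Retardation R = 1 + ρ_b·K_d/n = 1 + 1.68×0.68/0.32 = 4.570
Contaminant velocity v_c = v/R = 0.3883/4.570 = 0.08496 m/d
t = L/v_c = 169/0.08496 = 1989 d
   = 1989/365 = 5.45 yr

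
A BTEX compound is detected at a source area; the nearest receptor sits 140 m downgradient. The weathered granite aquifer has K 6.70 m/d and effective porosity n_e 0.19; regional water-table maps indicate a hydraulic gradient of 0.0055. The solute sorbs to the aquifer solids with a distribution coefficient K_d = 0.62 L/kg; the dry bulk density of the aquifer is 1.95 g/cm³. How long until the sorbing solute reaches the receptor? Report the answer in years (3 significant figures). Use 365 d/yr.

14.6 years

Specific discharge q = 6.70 × 0.0055 = 0.03685 m/d
Average linear velocity = 0.03685 / 0.19 = 0.1939 m/d
Retardation R = 1 + ρ_b·K_d/n = 1 + 1.95×0.62/0.19 = 7.363
Contaminant velocity v_c = v/R = 0.1939/7.363 = 0.02634 m/d
t = L/v_c = 140/0.02634 = 5315 d
   = 5315/365 = 14.6 yr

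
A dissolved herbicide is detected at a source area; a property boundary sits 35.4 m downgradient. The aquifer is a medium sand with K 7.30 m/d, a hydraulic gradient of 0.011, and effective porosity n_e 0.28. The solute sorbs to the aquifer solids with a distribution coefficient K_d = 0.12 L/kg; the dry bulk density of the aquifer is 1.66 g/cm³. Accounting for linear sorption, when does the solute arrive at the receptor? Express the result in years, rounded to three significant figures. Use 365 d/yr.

Specific discharge q = 7.30 × 0.011 = 0.08030 m/d
v = Ki/n = 7.30·0.011/0.28 = 0.2868 m/d
Retardation R = 1 + ρ_b·K_d/n = 1 + 1.66×0.12/0.28 = 1.711
Contaminant velocity v_c = v/R = 0.2868/1.711 = 0.1676 m/d
t = L/v_c = 35.4/0.1676 = 211.3 d
   = 211.3/365 = 0.579 yr

0.579 years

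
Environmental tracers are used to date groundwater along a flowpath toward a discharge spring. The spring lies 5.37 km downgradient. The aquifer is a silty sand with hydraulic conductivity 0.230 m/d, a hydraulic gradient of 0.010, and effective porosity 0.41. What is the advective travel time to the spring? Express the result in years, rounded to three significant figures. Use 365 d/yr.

2620 years

Darcy flux q = K·i = 0.230 × 0.010 = 0.002300 m/d
Average linear velocity = 0.002300 / 0.41 = 0.005610 m/d
L = 5.37 km = 5370 m
t = L / v = 5370 / 0.005610 = 957300 d
   = 957300 / 365 = 2620 yr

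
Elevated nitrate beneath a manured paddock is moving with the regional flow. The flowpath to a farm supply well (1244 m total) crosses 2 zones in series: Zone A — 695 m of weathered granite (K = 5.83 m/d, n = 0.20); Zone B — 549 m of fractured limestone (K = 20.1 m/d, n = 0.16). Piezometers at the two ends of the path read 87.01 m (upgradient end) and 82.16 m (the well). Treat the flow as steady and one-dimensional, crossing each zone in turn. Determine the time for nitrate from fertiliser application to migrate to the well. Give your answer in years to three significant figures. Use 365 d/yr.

Total head drop ΔH = 87.01 − 82.16 = 4.85 m
Steady 1-D flow in series ⇒ the Darcy flux q is identical in every zone and the zone head losses add (resistances L/K in series).
Σ(L/K) = 695/5.83 + 549/20.1 = 119.2 + 27.31 = 146.5 d
q = ΔH / Σ(L/K) = 4.85 / 146.5 = 0.03310 m/d (same in every zone)
Zone A: v = q/n = 0.03310/0.20 = 0.1655 m/d → t_A = 695/0.1655 = 4199 d
Zone B: v = q/n = 0.03310/0.16 = 0.2069 m/d → t_B = 549/0.2069 = 2654 d
Total t = 4199 + 2654 = 6853 d
   = 6853 / 365 = 18.8 yr

18.8 years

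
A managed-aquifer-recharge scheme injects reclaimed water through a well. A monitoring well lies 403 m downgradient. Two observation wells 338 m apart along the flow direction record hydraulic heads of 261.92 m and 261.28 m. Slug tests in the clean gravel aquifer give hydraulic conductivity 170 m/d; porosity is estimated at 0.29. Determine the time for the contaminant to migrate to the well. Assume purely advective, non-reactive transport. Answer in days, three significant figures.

Hydraulic gradient i = (261.92 − 261.28) / 338 = 0.64 / 338 = 0.001893
Specific discharge q = 170 × 0.001893 = 0.3219 m/d
v = Ki/n = 170·0.001893/0.29 = 1.110 m/d
t = L / v = 403 / 1.110 = 363.1 d

363 days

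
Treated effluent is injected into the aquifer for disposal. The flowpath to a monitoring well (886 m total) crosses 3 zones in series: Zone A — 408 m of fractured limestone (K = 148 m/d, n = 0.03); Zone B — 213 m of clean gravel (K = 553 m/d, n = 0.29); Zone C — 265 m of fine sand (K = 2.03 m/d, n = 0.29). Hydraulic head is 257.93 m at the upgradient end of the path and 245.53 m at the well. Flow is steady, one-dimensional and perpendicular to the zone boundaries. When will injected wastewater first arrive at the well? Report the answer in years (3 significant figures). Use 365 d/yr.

Total head drop ΔH = 257.93 − 245.53 = 12.40 m
Continuity: the same q passes through each zone, so ΔH = q·Σ(L_j/K_j) — the zones act as resistances in series.
Σ(L/K) = 408/148 + 213/553 + 265/2.03 = 2.757 + 0.3852 + 130.5 = 133.7 d
q = ΔH / Σ(L/K) = 12.40 / 133.7 = 0.09276 m/d (same in every zone)
Zone A: v = q/n = 0.09276/0.03 = 3.092 m/d → t_A = 408/3.092 = 132.0 d
Zone B: v = q/n = 0.09276/0.29 = 0.3198 m/d → t_B = 213/0.3198 = 665.9 d
Zone C: v = q/n = 0.09276/0.29 = 0.3198 m/d → t_C = 265/0.3198 = 828.5 d
Total t = 132.0 + 665.9 + 828.5 = 1626 d
   = 1626 / 365 = 4.46 yr

4.46 years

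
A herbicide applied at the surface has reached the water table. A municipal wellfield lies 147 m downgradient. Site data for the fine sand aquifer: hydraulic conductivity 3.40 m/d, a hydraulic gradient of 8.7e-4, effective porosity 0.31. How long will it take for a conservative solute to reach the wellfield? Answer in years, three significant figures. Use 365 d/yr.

Darcy flux q = K·i = 3.40 × 8.7e-4 = 0.002958 m/d
Average linear velocity = 0.002958 / 0.31 = 0.009542 m/d
t = L / v = 147 / 0.009542 = 15410 d
   = 15410 / 365 = 42.2 yr

42.2 years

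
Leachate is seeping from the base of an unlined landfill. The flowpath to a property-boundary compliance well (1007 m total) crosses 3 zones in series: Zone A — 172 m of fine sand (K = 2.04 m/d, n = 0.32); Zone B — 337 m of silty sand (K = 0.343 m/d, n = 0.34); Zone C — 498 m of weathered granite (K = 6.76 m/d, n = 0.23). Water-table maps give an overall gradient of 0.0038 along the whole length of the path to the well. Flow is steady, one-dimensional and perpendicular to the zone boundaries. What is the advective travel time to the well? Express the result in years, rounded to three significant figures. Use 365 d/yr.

232 years

Continuity: the same q passes through each zone, so ΔH = q·Σ(L_j/K_j) — the zones act as resistances in series.
Σ(L/K) = 172/2.04 + 337/0.343 + 498/6.76 = 84.31 + 982.5 + 73.67 = 1140 d
K_eq = L_total / Σ(L/K) = 1007 / 1140 = 0.8830 m/d
q = K_eq · i = 0.8830 × 0.0038 = 0.003355 m/d (same in every zone)
Zone A: v = q/n = 0.003355/0.32 = 0.01049 m/d → t_A = 172/0.01049 = 16400 d
Zone B: v = q/n = 0.003355/0.34 = 0.009868 m/d → t_B = 337/0.009868 = 34150 d
Zone C: v = q/n = 0.003355/0.23 = 0.01459 m/d → t_C = 498/0.01459 = 34140 d
Total t = 16400 + 34150 + 34140 = 84690 d
   = 84690 / 365 = 232 yr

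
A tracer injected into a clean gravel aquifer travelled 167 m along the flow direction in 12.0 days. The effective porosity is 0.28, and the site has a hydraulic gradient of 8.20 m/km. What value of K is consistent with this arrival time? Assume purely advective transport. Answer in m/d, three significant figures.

v = L / t = 167 / 12.0 = 13.92 m/d
K = v · n / i = 13.92 × 0.28 / 0.0082 = 475 m/d

475 m/d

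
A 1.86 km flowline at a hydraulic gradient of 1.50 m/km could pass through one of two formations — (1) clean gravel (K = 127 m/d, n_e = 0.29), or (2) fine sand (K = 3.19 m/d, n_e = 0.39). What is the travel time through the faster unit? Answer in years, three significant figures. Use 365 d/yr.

Unit 1 (clean gravel): v = 127×0.0015/0.29 = 0.6569 m/d, t = 1860/0.6569 = 2831 d
Unit 2 (fine sand): v = 3.19×0.0015/0.39 = 0.01227 m/d, t = 1860/0.01227 = 151600 d
Faster: 2831 d / 365 = 7.76 yr

7.76 years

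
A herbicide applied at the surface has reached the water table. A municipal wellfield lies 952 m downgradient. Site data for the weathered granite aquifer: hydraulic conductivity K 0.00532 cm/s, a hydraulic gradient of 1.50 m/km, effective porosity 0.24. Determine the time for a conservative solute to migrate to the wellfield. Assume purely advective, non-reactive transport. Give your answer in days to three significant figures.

33100 days

K = 0.00532 cm/s × 864 = 4.596 m/d
Darcy flux q = K·i = 4.596 × 0.0015 = 0.006895 m/d
Average linear velocity = 0.006895 / 0.24 = 0.02873 m/d
t = L / v = 952 / 0.02873 = 33140 d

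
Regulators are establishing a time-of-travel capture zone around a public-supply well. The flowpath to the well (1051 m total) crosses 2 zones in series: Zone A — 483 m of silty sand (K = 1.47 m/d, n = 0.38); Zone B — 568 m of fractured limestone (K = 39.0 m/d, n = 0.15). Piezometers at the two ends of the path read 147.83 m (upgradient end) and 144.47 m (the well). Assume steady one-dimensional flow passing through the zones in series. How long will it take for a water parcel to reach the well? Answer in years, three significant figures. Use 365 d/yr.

Total head drop ΔH = 147.83 − 144.47 = 3.36 m
Continuity: the same q passes through each zone, so ΔH = q·Σ(L_j/K_j) — the zones act as resistances in series.
Σ(L/K) = 483/1.47 + 568/39.0 = 328.6 + 14.56 = 343.1 d
q = ΔH / Σ(L/K) = 3.36 / 343.1 = 0.009792 m/d (same in every zone)
Zone A: v = q/n = 0.009792/0.38 = 0.02577 m/d → t_A = 483/0.02577 = 18740 d
Zone B: v = q/n = 0.009792/0.15 = 0.06528 m/d → t_B = 568/0.06528 = 8701 d
Total t = 18740 + 8701 = 27440 d
   = 27440 / 365 = 75.2 yr

75.2 years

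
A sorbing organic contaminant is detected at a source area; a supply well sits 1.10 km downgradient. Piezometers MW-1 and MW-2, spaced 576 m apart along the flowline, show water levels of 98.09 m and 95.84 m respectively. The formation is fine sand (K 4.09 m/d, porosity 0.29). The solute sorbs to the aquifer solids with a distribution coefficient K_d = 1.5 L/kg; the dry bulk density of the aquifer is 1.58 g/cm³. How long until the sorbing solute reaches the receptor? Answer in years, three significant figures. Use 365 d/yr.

502 years

Hydraulic gradient i = (98.09 − 95.84) / 576 = 2.25 / 576 = 0.003906
Specific discharge q = 4.09 × 0.003906 = 0.01598 m/d
v_s = q/n_e = 0.01598/0.29 = 0.05509 m/d
Retardation R = 1 + ρ_b·K_d/n = 1 + 1.58×1.5/0.29 = 9.172
Contaminant velocity v_c = v/R = 0.05509/9.172 = 0.006006 m/d
L = 1.10 km = 1100 m
t = L/v_c = 1100/0.006006 = 183100 d
   = 183100/365 = 502 yr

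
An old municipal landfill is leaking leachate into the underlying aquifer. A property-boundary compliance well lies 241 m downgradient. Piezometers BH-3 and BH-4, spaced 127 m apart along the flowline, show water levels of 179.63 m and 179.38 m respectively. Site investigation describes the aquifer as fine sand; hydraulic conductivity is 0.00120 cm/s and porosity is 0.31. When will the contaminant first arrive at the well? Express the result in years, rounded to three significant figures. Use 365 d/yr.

Hydraulic gradient i = (179.63 − 179.38) / 127 = 0.25 / 127 = 0.001969
K = 0.00120 cm/s × 864 = 1.037 m/d
Specific discharge q = 1.037 × 0.001969 = 0.002041 m/d
v_s = q/n_e = 0.002041/0.31 = 0.006584 m/d
t = L / v = 241 / 0.006584 = 36610 d
   = 36610 / 365 = 100 yr

100 years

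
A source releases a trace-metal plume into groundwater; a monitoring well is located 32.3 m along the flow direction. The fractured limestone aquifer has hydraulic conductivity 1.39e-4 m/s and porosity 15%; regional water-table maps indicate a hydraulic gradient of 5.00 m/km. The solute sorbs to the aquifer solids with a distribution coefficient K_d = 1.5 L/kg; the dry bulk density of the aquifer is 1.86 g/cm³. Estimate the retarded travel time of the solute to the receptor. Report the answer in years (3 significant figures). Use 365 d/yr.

4.33 years

K = 1.39e-4 m/s × 86400 s/d = 12.01 m/d
Darcy flux q = K·i = 12.01 × 0.0050 = 0.06005 m/d
v = Ki/n = 12.01·0.0050/0.15 = 0.4003 m/d
Retardation R = 1 + ρ_b·K_d/n = 1 + 1.86×1.5/0.15 = 19.60
Contaminant velocity v_c = v/R = 0.4003/19.60 = 0.02042 m/d
t = L/v_c = 32.3/0.02042 = 1581 d
   = 1581/365 = 4.33 yr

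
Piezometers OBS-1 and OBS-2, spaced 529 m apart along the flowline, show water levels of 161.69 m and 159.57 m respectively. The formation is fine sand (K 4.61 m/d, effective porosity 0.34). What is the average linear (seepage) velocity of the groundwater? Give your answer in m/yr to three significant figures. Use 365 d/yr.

Hydraulic gradient i = (161.69 − 159.57) / 529 = 2.12 / 529 = 0.004008
q = Ki = 4.61 × 0.004008 = 0.01847 m/d
Seepage velocity v = q / n = 0.01847 / 0.34 = 0.05434 m/d
   = 0.05434 × 365 = 19.8 m/yr

19.8 m/yr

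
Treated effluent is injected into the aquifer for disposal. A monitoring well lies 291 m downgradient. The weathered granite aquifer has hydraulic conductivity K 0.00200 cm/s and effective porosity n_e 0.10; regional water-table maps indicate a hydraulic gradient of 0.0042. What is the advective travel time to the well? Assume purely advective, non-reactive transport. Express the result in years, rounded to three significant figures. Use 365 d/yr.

K = 0.00200 cm/s × 864 = 1.728 m/d
Specific discharge q = 1.728 × 0.0042 = 0.007258 m/d
v = Ki/n = 1.728·0.0042/0.10 = 0.07258 m/d
t = L / v = 291 / 0.07258 = 4010 d
   = 4010 / 365 = 11.0 yr

11.0 years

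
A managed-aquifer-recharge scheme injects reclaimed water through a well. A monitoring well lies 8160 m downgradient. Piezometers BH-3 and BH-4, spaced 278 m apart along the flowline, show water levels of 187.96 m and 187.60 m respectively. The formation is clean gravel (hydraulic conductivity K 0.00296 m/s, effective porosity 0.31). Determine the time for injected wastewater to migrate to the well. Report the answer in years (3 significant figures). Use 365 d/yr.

20.9 years

Hydraulic gradient i = (187.96 − 187.60) / 278 = 0.36 / 278 = 0.001295
K = 0.00296 m/s × 86400 s/d = 255.7 m/d
Specific discharge q = 255.7 × 0.001295 = 0.3312 m/d
Seepage velocity v = q / n = 0.3312 / 0.31 = 1.068 m/d
t = L / v = 8160 / 1.068 = 7638 d
   = 7638 / 365 = 20.9 yr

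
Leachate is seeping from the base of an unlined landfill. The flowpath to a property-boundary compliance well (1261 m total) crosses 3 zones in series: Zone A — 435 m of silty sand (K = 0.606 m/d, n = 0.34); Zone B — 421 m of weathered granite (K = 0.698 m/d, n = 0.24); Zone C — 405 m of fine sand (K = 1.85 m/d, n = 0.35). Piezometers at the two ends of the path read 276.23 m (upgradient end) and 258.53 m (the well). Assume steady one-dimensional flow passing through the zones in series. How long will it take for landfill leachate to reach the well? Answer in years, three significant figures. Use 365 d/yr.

Total head drop ΔH = 276.23 − 258.53 = 17.70 m
Steady 1-D flow in series ⇒ the Darcy flux q is identical in every zone and the zone head losses add (resistances L/K in series).
Σ(L/K) = 435/0.606 + 421/0.698 + 405/1.85 = 717.8 + 603.2 + 218.9 = 1540 d
q = ΔH / Σ(L/K) = 17.70 / 1540 = 0.01149 m/d (same in every zone)
Zone A: v = q/n = 0.01149/0.34 = 0.03381 m/d → t_A = 435/0.03381 = 12870 d
Zone B: v = q/n = 0.01149/0.24 = 0.04789 m/d → t_B = 421/0.04789 = 8790 d
Zone C: v = q/n = 0.01149/0.35 = 0.03284 m/d → t_C = 405/0.03284 = 12330 d
Total t = 12870 + 8790 + 12330 = 33990 d
   = 33990 / 365 = 93.1 yr

93.1 years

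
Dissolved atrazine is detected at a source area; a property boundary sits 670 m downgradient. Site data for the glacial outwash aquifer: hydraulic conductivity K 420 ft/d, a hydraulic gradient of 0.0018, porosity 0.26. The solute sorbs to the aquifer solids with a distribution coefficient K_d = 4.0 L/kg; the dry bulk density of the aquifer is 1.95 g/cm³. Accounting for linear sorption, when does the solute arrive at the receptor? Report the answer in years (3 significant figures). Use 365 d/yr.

K = 420 ft/d × 0.3048 = 128.0 m/d
q = Ki = 128.0 × 0.0018 = 0.2304 m/d
Average linear velocity = 0.2304 / 0.26 = 0.8863 m/d
Retardation R = 1 + ρ_b·K_d/n = 1 + 1.95×4.0/0.26 = 31.00
Contaminant velocity v_c = v/R = 0.8863/31.00 = 0.02859 m/d
t = L/v_c = 670/0.02859 = 23440 d
   = 23440/365 = 64.2 yr

64.2 years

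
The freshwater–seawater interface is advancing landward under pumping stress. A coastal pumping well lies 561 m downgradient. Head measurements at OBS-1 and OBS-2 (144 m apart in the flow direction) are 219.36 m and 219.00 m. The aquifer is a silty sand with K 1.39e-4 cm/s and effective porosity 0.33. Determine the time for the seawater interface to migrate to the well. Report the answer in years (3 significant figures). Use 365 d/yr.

1690 years

Hydraulic gradient i = (219.36 − 219.00) / 144 = 0.36 / 144 = 0.002500
K = 1.39e-4 cm/s × 864 = 0.1201 m/d
Specific discharge q = 0.1201 × 0.002500 = 3.002e-4 m/d
Average linear velocity = 3.002e-4 / 0.33 = 9.098e-4 m/d
t = L / v = 561 / 9.098e-4 = 616600 d
   = 616600 / 365 = 1690 yr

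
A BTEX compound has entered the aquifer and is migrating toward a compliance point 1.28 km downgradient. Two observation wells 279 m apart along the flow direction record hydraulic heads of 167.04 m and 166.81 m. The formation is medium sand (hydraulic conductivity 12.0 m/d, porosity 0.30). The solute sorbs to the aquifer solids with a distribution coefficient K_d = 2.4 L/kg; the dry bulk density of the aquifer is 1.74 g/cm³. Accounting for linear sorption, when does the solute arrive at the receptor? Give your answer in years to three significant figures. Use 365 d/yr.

1590 years

Hydraulic gradient i = (167.04 − 166.81) / 279 = 0.23 / 279 = 8.244e-4
Specific discharge q = 12.0 × 8.244e-4 = 0.009892 m/d
Seepage velocity v = q / n = 0.009892 / 0.30 = 0.03297 m/d
Retardation R = 1 + ρ_b·K_d/n = 1 + 1.74×2.4/0.30 = 14.92
Contaminant velocity v_c = v/R = 0.03297/14.92 = 0.002210 m/d
L = 1.28 km = 1280 m
t = L/v_c = 1280/0.002210 = 579200 d
   = 579200/365 = 1590 yr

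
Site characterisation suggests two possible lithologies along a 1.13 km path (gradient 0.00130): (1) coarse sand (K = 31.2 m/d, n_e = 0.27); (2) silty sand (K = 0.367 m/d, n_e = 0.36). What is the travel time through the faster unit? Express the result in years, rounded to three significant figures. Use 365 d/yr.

Unit 1 (coarse sand): v = 31.2×0.0013/0.27 = 0.1502 m/d, t = 1130/0.1502 = 7522 d
Unit 2 (silty sand): v = 0.367×0.0013/0.36 = 0.001325 m/d, t = 1130/0.001325 = 852700 d
Faster: 7522 d / 365 = 20.6 yr

20.6 years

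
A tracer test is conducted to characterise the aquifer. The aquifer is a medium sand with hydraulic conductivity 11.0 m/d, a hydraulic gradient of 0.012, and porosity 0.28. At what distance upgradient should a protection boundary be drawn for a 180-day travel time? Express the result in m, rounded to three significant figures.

84.9 m

q = Ki = 11.0 × 0.012 = 0.1320 m/d
v = Ki/n = 11.0·0.012/0.28 = 0.4714 m/d
L = v × T = 0.4714 × 180 = 84.86 m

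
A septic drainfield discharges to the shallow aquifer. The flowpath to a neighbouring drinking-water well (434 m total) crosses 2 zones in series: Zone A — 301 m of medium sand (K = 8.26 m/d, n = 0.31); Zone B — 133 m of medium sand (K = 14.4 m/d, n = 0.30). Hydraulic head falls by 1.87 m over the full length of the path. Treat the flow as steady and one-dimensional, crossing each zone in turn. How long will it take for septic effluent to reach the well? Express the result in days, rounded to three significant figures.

3250 days

Continuity: the same q passes through each zone, so ΔH = q·Σ(L_j/K_j) — the zones act as resistances in series.
Σ(L/K) = 301/8.26 + 133/14.4 = 36.44 + 9.236 = 45.68 d
q = ΔH / Σ(L/K) = 1.87 / 45.68 = 0.04094 m/d (same in every zone)
Zone A: v = q/n = 0.04094/0.31 = 0.1321 m/d → t_A = 301/0.1321 = 2279 d
Zone B: v = q/n = 0.04094/0.30 = 0.1365 m/d → t_B = 133/0.1365 = 974.6 d
Total t = 2279 + 974.6 = 3254 d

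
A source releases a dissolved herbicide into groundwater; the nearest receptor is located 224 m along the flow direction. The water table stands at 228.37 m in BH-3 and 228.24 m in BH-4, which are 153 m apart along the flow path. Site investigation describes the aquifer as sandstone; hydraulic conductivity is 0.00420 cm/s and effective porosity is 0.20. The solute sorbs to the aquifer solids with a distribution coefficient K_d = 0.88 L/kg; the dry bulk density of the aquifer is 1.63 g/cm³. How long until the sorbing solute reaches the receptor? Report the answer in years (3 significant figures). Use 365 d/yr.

Hydraulic gradient i = (228.37 − 228.24) / 153 = 0.13 / 153 = 8.497e-4
K = 0.00420 cm/s × 864 = 3.629 m/d
Darcy flux q = K·i = 3.629 × 8.497e-4 = 0.003083 m/d
v = Ki/n = 3.629·8.497e-4/0.20 = 0.01542 m/d
Retardation R = 1 + ρ_b·K_d/n = 1 + 1.63×0.88/0.20 = 8.172
Contaminant velocity v_c = v/R = 0.01542/8.172 = 0.001886 m/d
t = L/v_c = 224/0.001886 = 118700 d
   = 118700/365 = 325 yr

325 years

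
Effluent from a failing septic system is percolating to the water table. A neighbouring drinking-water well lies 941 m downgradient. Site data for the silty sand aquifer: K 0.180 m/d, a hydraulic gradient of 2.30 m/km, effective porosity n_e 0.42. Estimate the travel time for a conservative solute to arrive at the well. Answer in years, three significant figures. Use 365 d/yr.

q = Ki = 0.180 × 0.0023 = 4.140e-4 m/d
Seepage velocity v = q / n = 4.140e-4 / 0.42 = 9.857e-4 m/d
t = L / v = 941 / 9.857e-4 = 954600 d
   = 954600 / 365 = 2620 yr

2620 years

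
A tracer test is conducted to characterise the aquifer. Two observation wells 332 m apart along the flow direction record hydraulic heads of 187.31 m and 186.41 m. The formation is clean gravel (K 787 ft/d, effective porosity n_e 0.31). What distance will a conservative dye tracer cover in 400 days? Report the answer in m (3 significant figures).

Hydraulic gradient i = (187.31 − 186.41) / 332 = 0.90 / 332 = 0.002711
K = 787 ft/d × 0.3048 = 239.9 m/d
Darcy flux q = K·i = 239.9 × 0.002711 = 0.6503 m/d
Seepage velocity v = q / n = 0.6503 / 0.31 = 2.098 m/d
L = v × T = 2.098 × 400 = 839.1 m

839 m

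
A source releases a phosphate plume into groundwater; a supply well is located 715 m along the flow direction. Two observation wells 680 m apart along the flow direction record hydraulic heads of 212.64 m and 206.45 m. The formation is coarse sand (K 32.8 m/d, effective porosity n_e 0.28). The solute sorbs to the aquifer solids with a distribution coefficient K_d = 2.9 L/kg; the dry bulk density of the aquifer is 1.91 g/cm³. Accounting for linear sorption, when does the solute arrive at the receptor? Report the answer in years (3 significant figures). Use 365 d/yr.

Hydraulic gradient i = (212.64 − 206.45) / 680 = 6.19 / 680 = 0.009103
q = Ki = 32.8 × 0.009103 = 0.2986 m/d
v = Ki/n = 32.8·0.009103/0.28 = 1.066 m/d
Retardation R = 1 + ρ_b·K_d/n = 1 + 1.91×2.9/0.28 = 20.78
Contaminant velocity v_c = v/R = 1.066/20.78 = 0.05131 m/d
t = L/v_c = 715/0.05131 = 13930 d
   = 13930/365 = 38.2 yr

38.2 years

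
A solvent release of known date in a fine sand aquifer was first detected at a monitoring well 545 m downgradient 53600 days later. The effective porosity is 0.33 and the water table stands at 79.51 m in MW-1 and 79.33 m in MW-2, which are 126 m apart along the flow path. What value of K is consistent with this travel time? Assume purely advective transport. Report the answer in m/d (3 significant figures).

Hydraulic gradient i = (79.51 − 79.33) / 126 = 0.18 / 126 = 0.001429
v = L / t = 545 / 53600 = 0.01017 m/d
K = v · n / i = 0.01017 × 0.33 / 0.001429 = 2.35 m/d

2.35 m/d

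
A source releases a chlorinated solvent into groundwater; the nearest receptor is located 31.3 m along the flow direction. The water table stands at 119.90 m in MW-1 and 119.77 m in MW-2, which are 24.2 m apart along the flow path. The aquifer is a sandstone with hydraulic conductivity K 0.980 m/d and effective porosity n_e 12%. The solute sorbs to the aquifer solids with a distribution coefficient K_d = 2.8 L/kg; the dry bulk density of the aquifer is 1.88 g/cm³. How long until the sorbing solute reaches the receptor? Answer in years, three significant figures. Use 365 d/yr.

87.7 years

Hydraulic gradient i = (119.90 − 119.77) / 24.2 = 0.13 / 24.2 = 0.005372
q = Ki = 0.980 × 0.005372 = 0.005264 m/d
v_s = q/n_e = 0.005264/0.12 = 0.04387 m/d
Retardation R = 1 + ρ_b·K_d/n = 1 + 1.88×2.8/0.12 = 44.87
Contaminant velocity v_c = v/R = 0.04387/44.87 = 9.778e-4 m/d
t = L/v_c = 31.3/9.778e-4 = 32010 d
   = 32010/365 = 87.7 yr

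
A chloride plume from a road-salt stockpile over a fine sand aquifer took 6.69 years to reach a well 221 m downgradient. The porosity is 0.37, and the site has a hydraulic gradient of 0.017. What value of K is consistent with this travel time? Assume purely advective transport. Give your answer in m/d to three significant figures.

1.97 m/d

t = 6.69 years = 2442 d
v = L / t = 221 / 2442 = 0.09051 m/d
K = v · n / i = 0.09051 × 0.37 / 0.017 = 1.97 m/d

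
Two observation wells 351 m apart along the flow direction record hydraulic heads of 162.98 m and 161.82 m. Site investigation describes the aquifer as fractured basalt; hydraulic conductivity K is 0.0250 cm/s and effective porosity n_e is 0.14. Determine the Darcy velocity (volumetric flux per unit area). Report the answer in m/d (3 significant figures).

0.0714 m/d

Hydraulic gradient i = (162.98 − 161.82) / 351 = 1.16 / 351 = 0.003305
K = 0.0250 cm/s × 864 = 21.60 m/d
q = Ki = 21.60 × 0.003305 = 0.07138 m/d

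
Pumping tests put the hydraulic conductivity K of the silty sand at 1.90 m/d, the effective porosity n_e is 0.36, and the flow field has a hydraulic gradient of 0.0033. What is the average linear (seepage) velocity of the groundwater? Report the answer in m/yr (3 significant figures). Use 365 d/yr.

6.36 m/yr

q = Ki = 1.90 × 0.0033 = 0.006270 m/d
v_s = q/n_e = 0.006270/0.36 = 0.01742 m/d
   = 0.01742 × 365 = 6.36 m/yr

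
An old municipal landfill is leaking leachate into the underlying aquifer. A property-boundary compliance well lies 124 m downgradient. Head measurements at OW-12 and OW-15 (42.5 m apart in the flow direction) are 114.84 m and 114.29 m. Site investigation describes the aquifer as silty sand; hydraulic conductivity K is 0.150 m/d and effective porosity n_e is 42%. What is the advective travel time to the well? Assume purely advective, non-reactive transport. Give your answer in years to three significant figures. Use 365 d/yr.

Hydraulic gradient i = (114.84 − 114.29) / 42.5 = 0.55 / 42.5 = 0.01294
q = Ki = 0.150 × 0.01294 = 0.001941 m/d
Average linear velocity = 0.001941 / 0.42 = 0.004622 m/d
t = L / v = 124 / 0.004622 = 26830 d
   = 26830 / 365 = 73.5 yr

73.5 years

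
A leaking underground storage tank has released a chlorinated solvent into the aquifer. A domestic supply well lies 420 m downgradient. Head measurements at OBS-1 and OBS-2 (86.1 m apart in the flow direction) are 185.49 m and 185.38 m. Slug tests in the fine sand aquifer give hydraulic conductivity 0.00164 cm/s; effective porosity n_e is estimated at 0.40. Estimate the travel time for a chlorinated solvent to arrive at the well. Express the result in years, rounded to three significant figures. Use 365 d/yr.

254 years

Hydraulic gradient i = (185.49 − 185.38) / 86.1 = 0.11 / 86.1 = 0.001278
K = 0.00164 cm/s × 864 = 1.417 m/d
Specific discharge q = 1.417 × 0.001278 = 0.001810 m/d
v = Ki/n = 1.417·0.001278/0.40 = 0.004526 m/d
t = L / v = 420 / 0.004526 = 92800 d
   = 92800 / 365 = 254 yr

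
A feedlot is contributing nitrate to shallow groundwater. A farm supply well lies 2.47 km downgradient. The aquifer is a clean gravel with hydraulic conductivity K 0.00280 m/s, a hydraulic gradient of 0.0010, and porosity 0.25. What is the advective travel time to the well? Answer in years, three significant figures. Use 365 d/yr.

K = 0.00280 m/s × 86400 s/d = 241.9 m/d
Darcy flux q = K·i = 241.9 × 0.0010 = 0.2419 m/d
v = Ki/n = 241.9·0.0010/0.25 = 0.9677 m/d
L = 2.47 km = 2470 m
t = L / v = 2470 / 0.9677 = 2552 d
   = 2552 / 365 = 6.99 yr

6.99 years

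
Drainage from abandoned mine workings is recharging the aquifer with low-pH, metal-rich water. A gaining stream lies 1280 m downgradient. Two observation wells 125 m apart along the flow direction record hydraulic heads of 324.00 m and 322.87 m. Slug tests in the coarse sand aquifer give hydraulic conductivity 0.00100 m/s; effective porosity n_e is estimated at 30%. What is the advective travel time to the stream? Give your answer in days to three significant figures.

Hydraulic gradient i = (324.00 − 322.87) / 125 = 1.13 / 125 = 0.009040
K = 0.00100 m/s × 86400 s/d = 86.40 m/d
Specific discharge q = 86.40 × 0.009040 = 0.7811 m/d
Seepage velocity v = q / n = 0.7811 / 0.30 = 2.604 m/d
t = L / v = 1280 / 2.604 = 491.6 d

492 days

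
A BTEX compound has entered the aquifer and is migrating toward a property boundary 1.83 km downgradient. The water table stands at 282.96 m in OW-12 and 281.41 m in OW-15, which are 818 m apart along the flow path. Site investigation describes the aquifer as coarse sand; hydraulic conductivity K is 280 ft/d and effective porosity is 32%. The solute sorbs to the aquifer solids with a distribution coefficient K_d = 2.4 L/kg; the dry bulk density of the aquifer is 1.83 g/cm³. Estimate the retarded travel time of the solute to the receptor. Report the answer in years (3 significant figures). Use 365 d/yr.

146 years

Hydraulic gradient i = (282.96 − 281.41) / 818 = 1.55 / 818 = 0.001895
K = 280 ft/d × 0.3048 = 85.34 m/d
Specific discharge q = 85.34 × 0.001895 = 0.1617 m/d
v = Ki/n = 85.34·0.001895/0.32 = 0.5054 m/d
Retardation R = 1 + ρ_b·K_d/n = 1 + 1.83×2.4/0.32 = 14.73
Contaminant velocity v_c = v/R = 0.5054/14.73 = 0.03432 m/d
L = 1.83 km = 1830 m
t = L/v_c = 1830/0.03432 = 53320 d
   = 53320/365 = 146 yr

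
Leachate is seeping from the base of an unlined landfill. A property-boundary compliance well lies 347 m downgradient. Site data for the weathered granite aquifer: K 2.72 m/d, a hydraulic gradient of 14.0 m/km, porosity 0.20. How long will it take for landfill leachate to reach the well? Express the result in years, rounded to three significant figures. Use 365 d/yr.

Specific discharge q = 2.72 × 0.014 = 0.03808 m/d
v = Ki/n = 2.72·0.014/0.20 = 0.1904 m/d
t = L / v = 347 / 0.1904 = 1822 d
   = 1822 / 365 = 4.99 yr

4.99 years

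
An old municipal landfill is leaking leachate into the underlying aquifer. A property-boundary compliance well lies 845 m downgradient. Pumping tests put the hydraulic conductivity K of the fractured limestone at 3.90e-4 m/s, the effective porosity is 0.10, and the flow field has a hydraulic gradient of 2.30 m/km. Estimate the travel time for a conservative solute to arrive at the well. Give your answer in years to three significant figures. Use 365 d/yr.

2.99 years

K = 3.90e-4 m/s × 86400 s/d = 33.70 m/d
Specific discharge q = 33.70 × 0.0023 = 0.07750 m/d
v = Ki/n = 33.70·0.0023/0.10 = 0.7750 m/d
t = L / v = 845 / 0.7750 = 1090 d
   = 1090 / 365 = 2.99 yr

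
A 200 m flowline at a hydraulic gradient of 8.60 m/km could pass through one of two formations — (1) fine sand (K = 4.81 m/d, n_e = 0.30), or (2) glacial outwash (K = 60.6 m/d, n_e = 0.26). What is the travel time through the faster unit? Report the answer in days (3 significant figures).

Unit 1 (fine sand): v = 4.81×0.0086/0.30 = 0.1379 m/d, t = 200/0.1379 = 1450 d
Unit 2 (glacial outwash): v = 60.6×0.0086/0.26 = 2.004 m/d, t = 200/2.004 = 99.78 d
Faster unit: t = 99.8 d

99.8 days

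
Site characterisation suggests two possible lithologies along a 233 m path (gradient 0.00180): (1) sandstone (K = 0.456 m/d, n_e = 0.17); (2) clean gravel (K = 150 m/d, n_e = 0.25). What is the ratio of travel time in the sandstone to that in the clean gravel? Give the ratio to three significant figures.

Unit 1 (sandstone): v = 0.456×0.0018/0.17 = 0.004828 m/d, t = 233/0.004828 = 48260 d
Unit 2 (clean gravel): v = 150×0.0018/0.25 = 1.080 m/d, t = 233/1.080 = 215.7 d
t(sandstone) / t(clean gravel) = 48260/215.7 = 224

224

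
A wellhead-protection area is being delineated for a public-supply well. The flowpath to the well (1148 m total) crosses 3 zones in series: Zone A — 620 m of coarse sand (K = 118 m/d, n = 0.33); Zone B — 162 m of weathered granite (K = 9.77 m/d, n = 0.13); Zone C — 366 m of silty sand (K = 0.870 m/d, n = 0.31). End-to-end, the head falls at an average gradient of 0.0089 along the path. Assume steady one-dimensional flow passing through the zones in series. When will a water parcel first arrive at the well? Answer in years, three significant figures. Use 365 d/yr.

40.2 years

For zones in series the flux q is common to all zones; the equivalent conductivity is the harmonic (thickness-weighted) mean, K_eq = L_total / Σ(L_j/K_j).
Σ(L/K) = 620/118 + 162/9.77 + 366/0.870 = 5.254 + 16.58 + 420.7 = 442.5 d
K_eq = L_total / Σ(L/K) = 1148 / 442.5 = 2.594 m/d
q = K_eq · i = 2.594 × 0.0089 = 0.02309 m/d (same in every zone)
Zone A: v = q/n = 0.02309/0.33 = 0.06996 m/d → t_A = 620/0.06996 = 8862 d
Zone B: v = q/n = 0.02309/0.13 = 0.1776 m/d → t_B = 162/0.1776 = 912.1 d
Zone C: v = q/n = 0.02309/0.31 = 0.07448 m/d → t_C = 366/0.07448 = 4914 d
Total t = 8862 + 912.1 + 4914 = 14690 d
   = 14690 / 365 = 40.2 yr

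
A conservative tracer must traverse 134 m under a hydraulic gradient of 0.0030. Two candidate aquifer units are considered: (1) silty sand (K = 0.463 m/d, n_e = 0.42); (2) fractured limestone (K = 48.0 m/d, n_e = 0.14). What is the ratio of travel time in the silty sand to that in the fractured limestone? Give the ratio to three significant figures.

Unit 1 (silty sand): v = 0.463×0.0030/0.42 = 0.003307 m/d, t = 134/0.003307 = 40520 d
Unit 2 (fractured limestone): v = 48.0×0.0030/0.14 = 1.029 m/d, t = 134/1.029 = 130.3 d
t(silty sand) / t(fractured limestone) = 40520/130.3 = 311

311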